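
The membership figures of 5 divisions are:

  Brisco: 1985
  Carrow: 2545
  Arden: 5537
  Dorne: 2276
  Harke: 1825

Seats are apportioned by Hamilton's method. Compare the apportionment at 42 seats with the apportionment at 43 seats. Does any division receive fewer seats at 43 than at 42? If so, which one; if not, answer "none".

At 42 seats: Brisco 6, Carrow 8, Arden 16, Dorne 7, Harke 5.
At 43 seats: Brisco 6, Carrow 8, Arden 17, Dorne 7, Harke 5.
No division's allocation decreased.

none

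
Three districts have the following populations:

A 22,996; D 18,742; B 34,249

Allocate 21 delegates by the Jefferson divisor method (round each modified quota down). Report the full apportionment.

Standard divisor 75987/21 ≈ 3618.429; standard quotas: A 6.355, D 5.180, B 9.465.
Rounding down gives 6, 5, 9 = 20 seats, so the divisor must be adjusted.
With modified divisor 3400: modified quotas A 6.764, D 5.512, B 10.073.
Rounding down: A 6, D 5, B 10 (total 21).

A: 6; D: 5; B: 10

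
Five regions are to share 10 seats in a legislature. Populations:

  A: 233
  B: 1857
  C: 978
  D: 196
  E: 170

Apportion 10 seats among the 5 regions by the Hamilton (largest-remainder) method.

A 1, B 5, C 3, D 1, E 0

The standard divisor is 3434/10 ≈ 343.4.
Standard quotas: A 0.679, B 5.408, C 2.848, D 0.571, E 0.495.
Lower quotas: A 0, B 5, C 2, D 0, E 0 (sum 7, leaving 3 seats).
Remainders in descending order: C 0.848, A 0.679, D 0.571, E 0.495, B 0.408.
The surplus seats go to C, A, D.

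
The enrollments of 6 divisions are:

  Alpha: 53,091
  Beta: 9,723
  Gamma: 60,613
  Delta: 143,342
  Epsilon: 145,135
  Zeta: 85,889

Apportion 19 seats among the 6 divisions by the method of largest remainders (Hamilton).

Standard divisor: 497793 ÷ 19 ≈ 26199.632.
Standard quotas: Alpha 2.0264, Beta 0.3711, Gamma 2.3135, Delta 5.4711, Epsilon 5.5396, Zeta 3.2783.
Lower quotas: Alpha 2, Beta 0, Gamma 2, Delta 5, Epsilon 5, Zeta 3 (sum 17, leaving 2 seats).
Remainders in descending order: Epsilon 0.5396, Delta 0.4711, Beta 0.3711, Gamma 0.3135, Zeta 0.2783, Alpha 0.0264.
Largest remainders: Epsilon, Delta receive the extra seats.

Alpha: 2; Beta: 0; Gamma: 2; Delta: 6; Epsilon: 6; Zeta: 3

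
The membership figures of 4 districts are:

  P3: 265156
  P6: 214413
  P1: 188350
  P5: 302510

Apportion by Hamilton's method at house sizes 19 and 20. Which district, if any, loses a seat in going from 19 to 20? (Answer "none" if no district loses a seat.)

At 19 seats: P3 5, P6 4, P1 4, P5 6.
At 20 seats: P3 6, P6 4, P1 4, P5 6.
No district's allocation decreased.

none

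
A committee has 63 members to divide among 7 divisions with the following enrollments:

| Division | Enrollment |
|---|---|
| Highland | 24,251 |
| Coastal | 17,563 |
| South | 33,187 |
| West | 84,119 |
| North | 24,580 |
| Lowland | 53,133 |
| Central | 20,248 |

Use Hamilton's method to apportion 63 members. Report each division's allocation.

Highland=6; Coastal=4; South=8; West=21; North=6; Lowland=13; Central=5

Total 257081; standard divisor 257081/63 ≈ 4080.651.
Standard quotas: Highland 5.9429, Coastal 4.3040, South 8.1328, West 20.6141, North 6.0235, Lowland 13.0207, Central 4.9620.
Lower quotas: Highland 5, Coastal 4, South 8, West 20, North 6, Lowland 13, Central 4 (sum 60, leaving 3 seats).
Remainders in descending order: Central 0.9620, Highland 0.9429, West 0.6141, Coastal 0.3040, South 0.1328, North 0.0235, Lowland 0.0207.
The surplus seats go to Central, Highland, West.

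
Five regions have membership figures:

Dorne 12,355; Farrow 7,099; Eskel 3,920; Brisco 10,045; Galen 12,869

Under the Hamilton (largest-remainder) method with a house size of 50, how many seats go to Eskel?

4

The standard divisor is 46288/50 ≈ 925.76.
Standard quotas: Dorne 13.3458, Farrow 7.6683, Eskel 4.2344, Brisco 10.8505, Galen 13.9010.
Lower quotas: Dorne 13, Farrow 7, Eskel 4, Brisco 10, Galen 13 (sum 47, leaving 3 seats).
Remainders in descending order: Galen 0.9010, Brisco 0.8505, Farrow 0.6683, Dorne 0.3458, Eskel 0.2344.
The surplus seats go to Galen, Brisco, Farrow.
Eskel receives 4.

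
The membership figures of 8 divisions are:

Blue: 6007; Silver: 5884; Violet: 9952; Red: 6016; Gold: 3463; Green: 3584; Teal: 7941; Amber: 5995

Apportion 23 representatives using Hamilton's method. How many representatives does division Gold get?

The standard divisor is 48842/23 ≈ 2123.565.
Standard quotas: Blue 2.8287, Silver 2.7708, Violet 4.6865, Red 2.8330, Gold 1.6307, Green 1.6877, Teal 3.7395, Amber 2.8231.
Lower quotas: Blue 2, Silver 2, Violet 4, Red 2, Gold 1, Green 1, Teal 3, Amber 2 (sum 17, leaving 6 seats).
Remainders in descending order: Red 0.8330, Blue 0.8287, Amber 0.8231, Silver 0.7708, Teal 0.7395, Green 0.6877, Violet 0.6865, Gold 0.6307.
Largest remainders: Red, Blue, Amber, Silver, Teal, Green receive the extra seats.
Gold receives 1.

1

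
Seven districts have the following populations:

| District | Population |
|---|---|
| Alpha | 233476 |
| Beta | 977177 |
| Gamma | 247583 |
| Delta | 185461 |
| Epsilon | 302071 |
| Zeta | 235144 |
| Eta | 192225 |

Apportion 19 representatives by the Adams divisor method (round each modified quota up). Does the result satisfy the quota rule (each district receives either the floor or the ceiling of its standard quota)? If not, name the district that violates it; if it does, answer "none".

none

Standard quotas: Alpha 1.869, Beta 7.824, Gamma 1.982, Delta 1.485, Epsilon 2.418, Zeta 1.883, Eta 1.539.
Adams allocation: Alpha 2, Beta 7, Gamma 2, Delta 2, Epsilon 2, Zeta 2, Eta 2.
Every allocation lies between the lower and upper quota.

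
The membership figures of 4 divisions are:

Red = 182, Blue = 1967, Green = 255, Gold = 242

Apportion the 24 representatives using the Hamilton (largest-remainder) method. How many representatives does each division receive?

Red=2, Blue=18, Green=2, Gold=2

Standard divisor: 2646 ÷ 24 ≈ 110.25.
Standard quotas: Red 1.651, Blue 17.841, Green 2.313, Gold 2.195.
Lower quotas: Red 1, Blue 17, Green 2, Gold 2 (sum 22, leaving 2 seats).
Remainders in descending order: Blue 0.841, Red 0.651, Green 0.313, Gold 0.195.
The surplus seats go to Blue, Red.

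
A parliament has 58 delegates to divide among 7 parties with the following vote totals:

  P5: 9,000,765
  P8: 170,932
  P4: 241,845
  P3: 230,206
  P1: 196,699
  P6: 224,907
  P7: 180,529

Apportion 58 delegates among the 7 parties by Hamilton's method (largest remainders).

P5 51, P8 1, P4 2, P3 1, P1 1, P6 1, P7 1

Standard divisor: 10245883 ÷ 58 ≈ 176653.155.
Standard quotas: P5 50.9516, P8 0.9676, P4 1.3690, P3 1.3032, P1 1.1135, P6 1.2732, P7 1.0219.
Lower quotas: P5 50, P8 0, P4 1, P3 1, P1 1, P6 1, P7 1 (sum 55, leaving 3 seats).
Remainders in descending order: P8 0.9676, P5 0.9516, P4 0.3690, P3 0.3032, P6 0.2732, P1 0.1135, P7 0.0219.
The surplus seats go to P8, P5, P4.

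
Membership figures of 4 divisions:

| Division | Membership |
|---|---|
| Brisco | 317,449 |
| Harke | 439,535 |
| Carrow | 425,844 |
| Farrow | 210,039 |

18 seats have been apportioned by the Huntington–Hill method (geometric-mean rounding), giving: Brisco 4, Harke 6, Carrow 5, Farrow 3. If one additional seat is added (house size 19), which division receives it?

Priority for the next seat is population ÷ (√(s·(s+1))).
Priorities: Brisco 70983.754, Harke 67821.723, Carrow 77748.122, Farrow 60633.037.
Highest priority: Carrow.

Carrow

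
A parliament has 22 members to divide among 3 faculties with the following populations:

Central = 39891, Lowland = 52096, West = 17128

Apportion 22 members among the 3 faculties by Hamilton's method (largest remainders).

The standard divisor is 109115/22 ≈ 4959.773.
Standard quotas: Central 8.0429, Lowland 10.5037, West 3.4534.
Lower quotas: Central 8, Lowland 10, West 3 (sum 21, leaving 1 seat).
Remainders in descending order: Lowland 0.5037, West 0.4534, Central 0.0429.
Largest remainder: Lowland receives the extra seat.

Central 8; Lowland 11; West 3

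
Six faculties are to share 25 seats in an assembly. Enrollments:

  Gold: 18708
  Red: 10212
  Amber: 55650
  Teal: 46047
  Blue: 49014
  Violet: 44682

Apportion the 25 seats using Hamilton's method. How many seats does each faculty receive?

Standard divisor: 224313 ÷ 25 ≈ 8972.52.
Standard quotas: Gold 2.0850, Red 1.1381, Amber 6.2023, Teal 5.1320, Blue 5.4627, Violet 4.9799.
Lower quotas: Gold 2, Red 1, Amber 6, Teal 5, Blue 5, Violet 4 (sum 23, leaving 2 seats).
Remainders in descending order: Violet 0.9799, Blue 0.4627, Amber 0.2023, Red 0.1381, Teal 0.1320, Gold 0.0850.
Largest remainders: Violet, Blue receive the extra seats.

Gold 2, Red 1, Amber 6, Teal 5, Blue 6, Violet 5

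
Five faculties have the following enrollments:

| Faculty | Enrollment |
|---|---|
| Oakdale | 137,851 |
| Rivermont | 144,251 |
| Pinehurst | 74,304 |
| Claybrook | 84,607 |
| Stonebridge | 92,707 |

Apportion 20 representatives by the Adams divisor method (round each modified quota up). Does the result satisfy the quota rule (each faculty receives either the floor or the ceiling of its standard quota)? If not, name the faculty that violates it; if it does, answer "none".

Standard quotas: Oakdale 5.166, Rivermont 5.405, Pinehurst 2.784, Claybrook 3.170, Stonebridge 3.474.
Adams allocation: Oakdale 5, Rivermont 5, Pinehurst 3, Claybrook 3, Stonebridge 4.
Every allocation lies between the lower and upper quota.

none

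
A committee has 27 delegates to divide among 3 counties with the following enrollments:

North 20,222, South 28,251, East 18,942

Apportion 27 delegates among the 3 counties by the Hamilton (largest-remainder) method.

The standard divisor is 67415/27 ≈ 2496.852.
Standard quotas: North 8.0990, South 11.3146, East 7.5864.
Lower quotas: North 8, South 11, East 7 (sum 26, leaving 1 seat).
Remainders in descending order: East 0.5864, South 0.3146, North 0.0990.
Largest remainder: East receives the extra seat.

North 8, South 11, East 8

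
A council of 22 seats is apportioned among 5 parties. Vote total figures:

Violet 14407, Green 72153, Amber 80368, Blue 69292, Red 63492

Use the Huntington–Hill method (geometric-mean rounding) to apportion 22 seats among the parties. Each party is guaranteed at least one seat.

With divisor 13685: modified quotas Violet 1.053, Green 5.272, Amber 5.873, Blue 5.063, Red 4.640.
Geometric-mean thresholds: Violet √(1·2)=1.414, Green √(5·6)=5.477, Amber √(5·6)=5.477, Blue √(5·6)=5.477, Red √(4·5)=4.472.
Each quota rounded against its threshold gives Violet 1, Green 5, Amber 6, Blue 5, Red 5 (total 22).

Violet=1; Green=5; Amber=6; Blue=5; Red=5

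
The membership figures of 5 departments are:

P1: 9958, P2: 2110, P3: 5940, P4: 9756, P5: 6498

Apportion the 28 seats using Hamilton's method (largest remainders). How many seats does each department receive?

The standard divisor is 34262/28 ≈ 1223.643.
Standard quotas: P1 8.1380, P2 1.7244, P3 4.8544, P4 7.9729, P5 5.3104.
Lower quotas: P1 8, P2 1, P3 4, P4 7, P5 5 (sum 25, leaving 3 seats).
Remainders in descending order: P4 0.9729, P3 0.8544, P2 0.7244, P5 0.3104, P1 0.1380.
The surplus seats go to P4, P3, P2.

P1 8, P2 2, P3 5, P4 8, P5 5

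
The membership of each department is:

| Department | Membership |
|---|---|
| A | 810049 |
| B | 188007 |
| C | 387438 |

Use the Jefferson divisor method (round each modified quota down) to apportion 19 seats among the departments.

Standard divisor 1385494/19 ≈ 72920.737; standard quotas: A 11.109, B 2.578, C 5.313.
Rounding down gives 11, 2, 5 = 18 seats, so the divisor must be adjusted.
With modified divisor 66000: modified quotas A 12.273, B 2.849, C 5.870.
Rounding down: A 12, B 2, C 5 (total 19).

A=12, B=2, C=5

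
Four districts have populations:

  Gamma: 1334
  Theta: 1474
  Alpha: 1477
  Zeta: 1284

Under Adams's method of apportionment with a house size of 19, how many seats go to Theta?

5

Standard divisor 5569/19 ≈ 293.105; standard quotas: Gamma 4.551, Theta 5.029, Alpha 5.039, Zeta 4.381.
Rounding up gives 5, 6, 6, 5 = 22 seats, so the divisor must be adjusted.
With modified divisor 330: modified quotas Gamma 4.042, Theta 4.467, Alpha 4.476, Zeta 3.891.
Rounding up: Gamma 5, Theta 5, Alpha 5, Zeta 4 (total 19).
Theta receives 5.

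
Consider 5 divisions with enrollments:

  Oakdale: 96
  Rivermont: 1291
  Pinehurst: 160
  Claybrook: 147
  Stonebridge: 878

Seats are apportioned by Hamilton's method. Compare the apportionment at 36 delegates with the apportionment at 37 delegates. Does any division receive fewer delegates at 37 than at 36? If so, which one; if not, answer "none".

Oakdale

At 36 seats: Oakdale 2, Rivermont 18, Pinehurst 2, Claybrook 2, Stonebridge 12.
At 37 seats: Oakdale 1, Rivermont 19, Pinehurst 2, Claybrook 2, Stonebridge 13.
Oakdale drops from 2 to 1.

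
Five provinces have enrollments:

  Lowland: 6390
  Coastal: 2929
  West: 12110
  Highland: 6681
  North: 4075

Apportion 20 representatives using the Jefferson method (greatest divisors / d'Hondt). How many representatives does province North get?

Standard divisor 32185/20 ≈ 1609.25; standard quotas: Lowland 3.971, Coastal 1.820, West 7.525, Highland 4.152, North 2.532.
Rounding down gives 3, 1, 7, 4, 2 = 17 seats, so the divisor must be adjusted.
With modified divisor 1400: modified quotas Lowland 4.564, Coastal 2.092, West 8.650, Highland 4.772, North 2.911.
Rounding down: Lowland 4, Coastal 2, West 8, Highland 4, North 2 (total 20).
North receives 2.

2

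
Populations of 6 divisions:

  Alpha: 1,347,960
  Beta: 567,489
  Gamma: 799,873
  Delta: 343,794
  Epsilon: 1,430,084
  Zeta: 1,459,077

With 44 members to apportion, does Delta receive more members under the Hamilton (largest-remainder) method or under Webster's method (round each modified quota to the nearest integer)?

Webster

Hamilton: Alpha 10, Beta 4, Gamma 6, Delta 2, Epsilon 11, Zeta 11.
Webster: Alpha 10, Beta 4, Gamma 6, Delta 3, Epsilon 10, Zeta 11.
Delta gets 2 under Hamilton and 3 under Webster.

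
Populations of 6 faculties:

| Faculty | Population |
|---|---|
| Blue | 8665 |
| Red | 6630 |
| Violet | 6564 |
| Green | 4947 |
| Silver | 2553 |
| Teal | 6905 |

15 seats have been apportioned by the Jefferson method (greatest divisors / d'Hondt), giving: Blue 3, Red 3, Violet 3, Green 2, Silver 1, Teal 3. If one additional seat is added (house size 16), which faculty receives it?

Priority for the next seat is population ÷ (current seats + 1).
Priorities: Blue 2166.250, Red 1657.500, Violet 1641.000, Green 1649.000, Silver 1276.500, Teal 1726.250.
Highest priority: Blue.

Blue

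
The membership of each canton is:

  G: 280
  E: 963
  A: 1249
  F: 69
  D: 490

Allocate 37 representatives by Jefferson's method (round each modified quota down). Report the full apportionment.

G: 3; E: 12; A: 16; F: 0; D: 6

Standard divisor 3051/37 ≈ 82.459; standard quotas: G 3.396, E 11.678, A 15.147, F 0.837, D 5.942.
Rounding down gives 3, 11, 15, 0, 5 = 34 seats, so the divisor must be adjusted.
With modified divisor 76: modified quotas G 3.684, E 12.671, A 16.434, F 0.908, D 6.447.
Rounding down: G 3, E 12, A 16, F 0, D 6 (total 37).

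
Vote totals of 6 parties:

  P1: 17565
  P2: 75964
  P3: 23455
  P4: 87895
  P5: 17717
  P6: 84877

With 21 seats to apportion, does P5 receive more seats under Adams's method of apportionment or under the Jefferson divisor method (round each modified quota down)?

Adams

Adams: P1 1, P2 5, P3 2, P4 6, P5 2, P6 5.
Jefferson: P1 1, P2 6, P3 1, P4 6, P5 1, P6 6.
P5 gets 2 under Adams and 1 under Jefferson.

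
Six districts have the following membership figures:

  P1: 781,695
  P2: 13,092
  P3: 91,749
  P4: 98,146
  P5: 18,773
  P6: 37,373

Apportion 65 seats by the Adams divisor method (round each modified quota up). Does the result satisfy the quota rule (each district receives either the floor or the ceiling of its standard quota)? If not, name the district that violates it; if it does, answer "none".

Standard quotas: P1 48.817, P2 0.818, P3 5.730, P4 6.129, P5 1.172, P6 2.334.
Adams allocation: P1 47, P2 1, P3 6, P4 6, P5 2, P6 3.
P1 has quota 48.817 (lower 48, upper 49) but receives 47 — outside the quota interval.

P1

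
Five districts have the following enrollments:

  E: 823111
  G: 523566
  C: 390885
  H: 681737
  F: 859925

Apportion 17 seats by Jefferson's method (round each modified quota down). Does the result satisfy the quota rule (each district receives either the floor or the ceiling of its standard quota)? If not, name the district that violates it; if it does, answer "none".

Standard quotas: E 4.267, G 2.714, C 2.026, H 3.534, F 4.458.
Jefferson allocation: E 4, G 3, C 2, H 3, F 5.
Every allocation lies between the lower and upper quota.

none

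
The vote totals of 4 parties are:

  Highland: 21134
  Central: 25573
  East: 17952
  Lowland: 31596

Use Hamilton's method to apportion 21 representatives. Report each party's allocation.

Highland 5, Central 5, East 4, Lowland 7

Total 96255; standard divisor 96255/21 ≈ 4583.571.
Standard quotas: Highland 4.6108, Central 5.5793, East 3.9166, Lowland 6.8933.
Lower quotas: Highland 4, Central 5, East 3, Lowland 6 (sum 18, leaving 3 seats).
Remainders in descending order: East 0.9166, Lowland 0.8933, Highland 0.6108, Central 0.5793.
The surplus seats go to East, Lowland, Highland.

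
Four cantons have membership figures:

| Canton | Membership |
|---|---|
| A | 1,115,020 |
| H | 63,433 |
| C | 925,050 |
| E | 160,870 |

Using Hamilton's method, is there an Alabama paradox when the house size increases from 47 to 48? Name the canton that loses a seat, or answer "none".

E

At 47 seats: A 23, H 1, C 19, E 4.
At 48 seats: A 24, H 1, C 20, E 3.
E drops from 4 to 3.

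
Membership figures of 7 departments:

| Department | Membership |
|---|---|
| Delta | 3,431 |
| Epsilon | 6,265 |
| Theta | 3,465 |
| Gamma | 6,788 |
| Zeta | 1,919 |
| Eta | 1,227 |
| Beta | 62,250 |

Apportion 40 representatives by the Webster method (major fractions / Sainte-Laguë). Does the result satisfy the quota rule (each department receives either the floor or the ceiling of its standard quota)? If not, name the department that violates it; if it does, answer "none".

Standard quotas: Delta 1.608, Epsilon 2.936, Theta 1.624, Gamma 3.181, Zeta 0.899, Eta 0.575, Beta 29.176.
Webster allocation: Delta 2, Epsilon 3, Theta 2, Gamma 3, Zeta 1, Eta 1, Beta 28.
Beta has quota 29.176 (lower 29, upper 30) but receives 28 — outside the quota interval.

Beta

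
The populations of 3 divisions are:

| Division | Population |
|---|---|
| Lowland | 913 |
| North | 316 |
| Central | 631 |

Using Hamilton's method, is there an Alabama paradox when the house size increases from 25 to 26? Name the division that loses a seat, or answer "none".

At 25 seats: Lowland 12, North 4, Central 9.
At 26 seats: Lowland 13, North 4, Central 9.
No division's allocation decreased.

none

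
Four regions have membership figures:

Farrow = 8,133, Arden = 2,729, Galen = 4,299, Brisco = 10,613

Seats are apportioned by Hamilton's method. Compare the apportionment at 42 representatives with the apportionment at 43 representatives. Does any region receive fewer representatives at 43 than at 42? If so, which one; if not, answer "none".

At 42 seats: Farrow 13, Arden 5, Galen 7, Brisco 17.
At 43 seats: Farrow 14, Arden 4, Galen 7, Brisco 18.
Arden drops from 5 to 4.

Arden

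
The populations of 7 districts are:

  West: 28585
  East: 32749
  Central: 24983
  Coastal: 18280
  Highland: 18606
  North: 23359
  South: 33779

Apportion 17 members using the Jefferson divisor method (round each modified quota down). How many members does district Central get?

Standard divisor 180341/17 ≈ 10608.294; standard quotas: West 2.695, East 3.087, Central 2.355, Coastal 1.723, Highland 1.754, North 2.202, South 3.184.
Rounding down gives 2, 3, 2, 1, 1, 2, 3 = 14 seats, so the divisor must be adjusted.
With modified divisor 8800: modified quotas West 3.248, East 3.721, Central 2.839, Coastal 2.077, Highland 2.114, North 2.654, South 3.839.
Rounding down: West 3, East 3, Central 2, Coastal 2, Highland 2, North 2, South 3 (total 17).
Central receives 2.

2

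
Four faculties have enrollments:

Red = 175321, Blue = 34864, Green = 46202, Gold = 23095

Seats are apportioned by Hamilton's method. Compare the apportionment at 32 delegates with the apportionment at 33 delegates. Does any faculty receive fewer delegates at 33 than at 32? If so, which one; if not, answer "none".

none

At 32 seats: Red 20, Blue 4, Green 5, Gold 3.
At 33 seats: Red 21, Blue 4, Green 5, Gold 3.
No faculty's allocation decreased.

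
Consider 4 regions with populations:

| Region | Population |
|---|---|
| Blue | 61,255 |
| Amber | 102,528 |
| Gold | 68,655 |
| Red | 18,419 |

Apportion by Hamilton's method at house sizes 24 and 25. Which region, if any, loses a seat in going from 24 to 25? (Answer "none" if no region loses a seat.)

none

At 24 seats: Blue 6, Amber 10, Gold 6, Red 2.
At 25 seats: Blue 6, Amber 10, Gold 7, Red 2.
No region's allocation decreased.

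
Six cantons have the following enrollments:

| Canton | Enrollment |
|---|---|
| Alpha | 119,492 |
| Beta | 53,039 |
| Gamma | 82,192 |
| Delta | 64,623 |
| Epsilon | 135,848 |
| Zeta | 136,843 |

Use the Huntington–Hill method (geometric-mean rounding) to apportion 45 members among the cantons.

With divisor 13000: modified quotas Alpha 9.192, Beta 4.080, Gamma 6.322, Delta 4.971, Epsilon 10.450, Zeta 10.526.
Geometric-mean thresholds: Alpha √(9·10)=9.487, Beta √(4·5)=4.472, Gamma √(6·7)=6.481, Delta √(4·5)=4.472, Epsilon √(10·11)=10.488, Zeta √(10·11)=10.488.
Each quota rounded against its threshold gives Alpha 9, Beta 4, Gamma 6, Delta 5, Epsilon 10, Zeta 11 (total 45).

Alpha=9, Beta=4, Gamma=6, Delta=5, Epsilon=10, Zeta=11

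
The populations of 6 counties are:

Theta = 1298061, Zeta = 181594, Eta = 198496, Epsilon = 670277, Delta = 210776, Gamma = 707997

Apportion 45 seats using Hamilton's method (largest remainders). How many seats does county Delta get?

The standard divisor is 3267201/45 ≈ 72604.467.
Standard quotas: Theta 17.8785, Zeta 2.5011, Eta 2.7339, Epsilon 9.2319, Delta 2.9031, Gamma 9.7514.
Lower quotas: Theta 17, Zeta 2, Eta 2, Epsilon 9, Delta 2, Gamma 9 (sum 41, leaving 4 seats).
Remainders in descending order: Delta 0.9031, Theta 0.8785, Gamma 0.7514, Eta 0.7339, Zeta 0.5011, Epsilon 0.2319.
The surplus seats go to Delta, Theta, Gamma, Eta.
Delta receives 3.

3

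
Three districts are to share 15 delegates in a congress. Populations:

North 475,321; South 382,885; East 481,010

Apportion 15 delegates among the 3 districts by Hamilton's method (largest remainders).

North 5; South 4; East 6

Total 1339216; standard divisor 1339216/15 ≈ 89281.067.
Standard quotas: North 5.3239, South 4.2885, East 5.3876.
Lower quotas: North 5, South 4, East 5 (sum 14, leaving 1 seat).
Remainders in descending order: East 0.3876, North 0.3239, South 0.2885.
The surplus seat goes to East.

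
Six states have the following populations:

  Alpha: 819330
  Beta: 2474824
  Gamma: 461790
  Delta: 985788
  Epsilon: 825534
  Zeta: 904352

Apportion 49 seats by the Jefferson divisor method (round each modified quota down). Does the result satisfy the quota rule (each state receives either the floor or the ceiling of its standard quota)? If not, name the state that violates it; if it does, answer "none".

Beta

Standard quotas: Alpha 6.204, Beta 18.738, Gamma 3.496, Delta 7.464, Epsilon 6.251, Zeta 6.847.
Jefferson allocation: Alpha 6, Beta 20, Gamma 3, Delta 7, Epsilon 6, Zeta 7.
Beta has quota 18.738 (lower 18, upper 19) but receives 20 — outside the quota interval.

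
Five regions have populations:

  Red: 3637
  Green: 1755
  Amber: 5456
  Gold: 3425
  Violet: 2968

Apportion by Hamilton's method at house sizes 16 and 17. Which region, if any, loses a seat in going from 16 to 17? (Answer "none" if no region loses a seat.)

At 16 seats: Red 3, Green 2, Amber 5, Gold 3, Violet 3.
At 17 seats: Red 4, Green 2, Amber 5, Gold 3, Violet 3.
No region's allocation decreased.

none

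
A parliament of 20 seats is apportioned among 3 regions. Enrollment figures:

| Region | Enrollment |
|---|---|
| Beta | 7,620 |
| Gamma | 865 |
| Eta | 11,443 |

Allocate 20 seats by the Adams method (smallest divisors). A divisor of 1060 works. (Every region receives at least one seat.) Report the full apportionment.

With modified divisor 1060: modified quotas Beta 7.189, Gamma 0.816, Eta 10.795.
Rounding up: Beta 8, Gamma 1, Eta 11 (total 20).

Beta=8, Gamma=1, Eta=11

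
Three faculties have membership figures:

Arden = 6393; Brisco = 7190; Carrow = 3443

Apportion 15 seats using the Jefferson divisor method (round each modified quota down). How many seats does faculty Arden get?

Standard divisor 17026/15 ≈ 1135.067; standard quotas: Arden 5.632, Brisco 6.334, Carrow 3.033.
Rounding down gives 5, 6, 3 = 14 seats, so the divisor must be adjusted.
With modified divisor 1050: modified quotas Arden 6.089, Brisco 6.848, Carrow 3.279.
Rounding down: Arden 6, Brisco 6, Carrow 3 (total 15).
Arden receives 6.

6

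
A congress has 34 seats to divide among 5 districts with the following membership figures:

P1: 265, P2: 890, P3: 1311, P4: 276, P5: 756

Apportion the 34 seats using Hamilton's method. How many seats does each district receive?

P1 2, P2 9, P3 13, P4 3, P5 7

The standard divisor is 3498/34 ≈ 102.882.
Standard quotas: P1 2.576, P2 8.651, P3 12.743, P4 2.683, P5 7.348.
Lower quotas: P1 2, P2 8, P3 12, P4 2, P5 7 (sum 31, leaving 3 seats).
Remainders in descending order: P3 0.743, P4 0.683, P2 0.651, P1 0.576, P5 0.348.
The surplus seats go to P3, P4, P2.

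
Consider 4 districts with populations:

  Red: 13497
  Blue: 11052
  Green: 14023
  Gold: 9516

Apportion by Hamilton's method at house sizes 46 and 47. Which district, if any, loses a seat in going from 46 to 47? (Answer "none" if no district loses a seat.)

At 46 seats: Red 13, Blue 11, Green 13, Gold 9.
At 47 seats: Red 13, Blue 11, Green 14, Gold 9.
No district's allocation decreased.

none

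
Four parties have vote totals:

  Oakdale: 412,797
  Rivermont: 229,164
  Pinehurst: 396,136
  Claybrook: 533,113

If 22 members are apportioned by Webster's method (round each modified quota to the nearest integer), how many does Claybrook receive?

Standard divisor 1571210/22 ≈ 71418.636; standard quotas: Oakdale 5.780, Rivermont 3.209, Pinehurst 5.547, Claybrook 7.465.
Rounding to the nearest integer gives Oakdale 6, Rivermont 3, Pinehurst 6, Claybrook 7 — total 22, matching the house size, so no adjustment is needed.
Claybrook receives 7.

7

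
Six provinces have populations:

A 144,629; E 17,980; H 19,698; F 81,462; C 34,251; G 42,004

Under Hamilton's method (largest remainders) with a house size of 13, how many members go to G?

2

Total 340024; standard divisor 340024/13 ≈ 26155.692.
Standard quotas: A 5.5295, E 0.6874, H 0.7531, F 3.1145, C 1.3095, G 1.6059.
Lower quotas: A 5, E 0, H 0, F 3, C 1, G 1 (sum 10, leaving 3 seats).
Remainders in descending order: H 0.7531, E 0.6874, G 0.6059, A 0.5295, C 0.3095, F 0.1145.
Largest remainders: H, E, G receive the extra seats.
G receives 2.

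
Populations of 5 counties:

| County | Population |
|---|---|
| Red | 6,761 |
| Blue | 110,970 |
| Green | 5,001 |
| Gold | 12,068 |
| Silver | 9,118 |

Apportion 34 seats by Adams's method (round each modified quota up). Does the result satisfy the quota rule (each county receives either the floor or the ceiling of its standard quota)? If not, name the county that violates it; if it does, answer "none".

Standard quotas: Red 1.597, Blue 26.216, Green 1.181, Gold 2.851, Silver 2.154.
Adams allocation: Red 2, Blue 25, Green 2, Gold 3, Silver 2.
Blue has quota 26.216 (lower 26, upper 27) but receives 25 — outside the quota interval.

Blue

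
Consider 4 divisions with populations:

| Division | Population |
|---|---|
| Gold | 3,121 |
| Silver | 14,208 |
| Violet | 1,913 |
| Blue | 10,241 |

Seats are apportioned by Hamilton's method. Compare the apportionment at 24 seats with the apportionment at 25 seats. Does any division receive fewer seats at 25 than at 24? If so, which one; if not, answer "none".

Violet

At 24 seats: Gold 2, Silver 12, Violet 2, Blue 8.
At 25 seats: Gold 3, Silver 12, Violet 1, Blue 9.
Violet drops from 2 to 1.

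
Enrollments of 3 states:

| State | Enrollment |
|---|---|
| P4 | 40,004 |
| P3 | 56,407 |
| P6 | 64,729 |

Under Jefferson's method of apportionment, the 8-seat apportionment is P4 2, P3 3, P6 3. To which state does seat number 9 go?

Priority for the next seat is population ÷ (current seats + 1).
Priorities: P4 13334.667, P3 14101.750, P6 16182.250.
Highest priority: P6.

P6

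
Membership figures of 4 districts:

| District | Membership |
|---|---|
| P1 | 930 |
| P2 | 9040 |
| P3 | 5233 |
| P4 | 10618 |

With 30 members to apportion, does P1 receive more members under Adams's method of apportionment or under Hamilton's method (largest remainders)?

Adams

Adams: P1 2, P2 10, P3 6, P4 12.
Hamilton: P1 1, P2 11, P3 6, P4 12.
P1 gets 2 under Adams and 1 under Hamilton.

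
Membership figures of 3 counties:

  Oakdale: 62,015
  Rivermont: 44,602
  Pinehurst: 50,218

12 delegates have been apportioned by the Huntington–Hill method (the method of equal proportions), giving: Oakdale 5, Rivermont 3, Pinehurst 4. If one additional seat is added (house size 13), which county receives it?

Priority for the next seat is population ÷ (√(s·(s+1))).
Priorities: Oakdale 11322.338, Rivermont 12875.488, Pinehurst 11229.086.
Highest priority: Rivermont.

Rivermont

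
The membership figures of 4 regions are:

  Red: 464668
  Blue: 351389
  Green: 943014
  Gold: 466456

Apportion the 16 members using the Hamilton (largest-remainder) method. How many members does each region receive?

Total 2225527; standard divisor 2225527/16 ≈ 139095.438.
Standard quotas: Red 3.3406, Blue 2.5262, Green 6.7796, Gold 3.3535.
Lower quotas: Red 3, Blue 2, Green 6, Gold 3 (sum 14, leaving 2 seats).
Remainders in descending order: Green 0.7796, Blue 0.5262, Gold 0.3535, Red 0.3406.
Largest remainders: Green, Blue receive the extra seats.

Red 3, Blue 3, Green 7, Gold 3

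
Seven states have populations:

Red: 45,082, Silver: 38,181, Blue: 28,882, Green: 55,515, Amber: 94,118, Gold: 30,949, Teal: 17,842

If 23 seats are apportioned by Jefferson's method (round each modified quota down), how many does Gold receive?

2

Standard divisor 310569/23 ≈ 13503; standard quotas: Red 3.339, Silver 2.828, Blue 2.139, Green 4.111, Amber 6.970, Gold 2.292, Teal 1.321.
Rounding down gives 3, 2, 2, 4, 6, 2, 1 = 20 seats, so the divisor must be adjusted.
With modified divisor 11500: modified quotas Red 3.920, Silver 3.320, Blue 2.511, Green 4.827, Amber 8.184, Gold 2.691, Teal 1.551.
Rounding down: Red 3, Silver 3, Blue 2, Green 4, Amber 8, Gold 2, Teal 1 (total 23).
Gold receives 2.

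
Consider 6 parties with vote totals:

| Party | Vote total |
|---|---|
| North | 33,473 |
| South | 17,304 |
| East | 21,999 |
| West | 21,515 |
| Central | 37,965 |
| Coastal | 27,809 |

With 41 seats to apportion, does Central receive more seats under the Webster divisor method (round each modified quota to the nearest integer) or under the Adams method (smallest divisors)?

Webster: North 9, South 4, East 6, West 5, Central 10, Coastal 7.
Adams: North 8, South 5, East 6, West 6, Central 9, Coastal 7.
Central gets 10 under Webster and 9 under Adams.

Webster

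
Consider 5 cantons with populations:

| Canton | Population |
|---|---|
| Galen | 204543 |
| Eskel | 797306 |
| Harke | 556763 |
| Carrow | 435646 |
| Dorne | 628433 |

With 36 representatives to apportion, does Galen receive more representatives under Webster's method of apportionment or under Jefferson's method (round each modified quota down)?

Webster: Galen 3, Eskel 11, Harke 8, Carrow 6, Dorne 8.
Jefferson: Galen 2, Eskel 11, Harke 8, Carrow 6, Dorne 9.
Galen gets 3 under Webster and 2 under Jefferson.

Webster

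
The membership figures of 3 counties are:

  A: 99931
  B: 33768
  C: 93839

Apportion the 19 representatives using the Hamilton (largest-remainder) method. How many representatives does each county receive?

Standard divisor: 227538 ÷ 19 ≈ 11975.684.
Standard quotas: A 8.3445, B 2.8197, C 7.8358.
Lower quotas: A 8, B 2, C 7 (sum 17, leaving 2 seats).
Remainders in descending order: C 0.8358, B 0.8197, A 0.3445.
The surplus seats go to C, B.

A=8; B=3; C=8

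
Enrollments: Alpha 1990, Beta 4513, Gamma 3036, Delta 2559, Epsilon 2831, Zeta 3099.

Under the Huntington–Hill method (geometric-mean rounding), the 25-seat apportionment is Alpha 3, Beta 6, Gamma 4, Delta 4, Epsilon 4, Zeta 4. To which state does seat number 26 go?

Beta

Priority for the next seat is population ÷ (√(s·(s+1))).
Priorities: Alpha 574.464, Beta 696.371, Gamma 678.870, Delta 572.210, Epsilon 633.031, Zeta 692.957.
Highest priority: Beta.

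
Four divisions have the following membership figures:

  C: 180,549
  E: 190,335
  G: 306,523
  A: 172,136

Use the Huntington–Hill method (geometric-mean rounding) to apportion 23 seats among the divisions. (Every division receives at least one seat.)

With divisor 37307: modified quotas C 4.840, E 5.102, G 8.216, A 4.614.
Geometric-mean thresholds: C √(4·5)=4.472, E √(5·6)=5.477, G √(8·9)=8.485, A √(4·5)=4.472.
Each quota rounded against its threshold gives C 5, E 5, G 8, A 5 (total 23).

C 5, E 5, G 8, A 5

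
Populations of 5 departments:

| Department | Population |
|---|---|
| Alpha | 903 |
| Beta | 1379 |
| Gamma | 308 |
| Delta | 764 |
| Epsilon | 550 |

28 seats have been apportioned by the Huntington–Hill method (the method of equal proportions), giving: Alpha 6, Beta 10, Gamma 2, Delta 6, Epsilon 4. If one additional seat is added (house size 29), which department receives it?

Priority for the next seat is population ÷ (√(s·(s+1))).
Priorities: Alpha 139.336, Beta 131.482, Gamma 125.740, Delta 117.888, Epsilon 122.984.
Highest priority: Alpha.

Alpha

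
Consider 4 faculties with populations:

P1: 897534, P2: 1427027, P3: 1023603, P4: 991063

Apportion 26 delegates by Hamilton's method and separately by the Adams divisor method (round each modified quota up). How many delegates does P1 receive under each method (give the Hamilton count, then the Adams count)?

Hamilton: P1 5, P2 9, P3 6, P4 6.
Adams: P1 6, P2 8, P3 6, P4 6.
P1 gets 5 under Hamilton and 6 under Adams.

5 and 6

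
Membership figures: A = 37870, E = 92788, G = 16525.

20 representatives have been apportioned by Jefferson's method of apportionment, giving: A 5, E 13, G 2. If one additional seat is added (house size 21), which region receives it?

Priority for the next seat is population ÷ (current seats + 1).
Priorities: A 6311.667, E 6627.714, G 5508.333.
Highest priority: E.

E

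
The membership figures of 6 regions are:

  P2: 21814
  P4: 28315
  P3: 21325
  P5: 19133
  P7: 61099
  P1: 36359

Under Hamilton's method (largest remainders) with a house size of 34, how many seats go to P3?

4

Total 188045; standard divisor 188045/34 ≈ 5530.735.
Standard quotas: P2 3.9441, P4 5.1196, P3 3.8557, P5 3.4594, P7 11.0472, P1 6.5740.
Lower quotas: P2 3, P4 5, P3 3, P5 3, P7 11, P1 6 (sum 31, leaving 3 seats).
Remainders in descending order: P2 0.9441, P3 0.8557, P1 0.5740, P5 0.4594, P4 0.1196, P7 0.0472.
The surplus seats go to P2, P3, P1.
P3 receives 4.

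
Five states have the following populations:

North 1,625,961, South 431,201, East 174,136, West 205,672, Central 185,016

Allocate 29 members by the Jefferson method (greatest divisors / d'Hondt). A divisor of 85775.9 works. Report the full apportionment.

With modified divisor 85775.9: modified quotas North 18.956, South 5.027, East 2.030, West 2.398, Central 2.157.
Rounding down: North 18, South 5, East 2, West 2, Central 2 (total 29).

North: 18, South: 5, East: 2, West: 2, Central: 2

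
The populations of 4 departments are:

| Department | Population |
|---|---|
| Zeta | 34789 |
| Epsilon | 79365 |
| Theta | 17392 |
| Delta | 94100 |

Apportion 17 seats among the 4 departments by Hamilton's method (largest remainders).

Standard divisor: 225646 ÷ 17 ≈ 13273.294.
Standard quotas: Zeta 2.6210, Epsilon 5.9793, Theta 1.3103, Delta 7.0894.
Lower quotas: Zeta 2, Epsilon 5, Theta 1, Delta 7 (sum 15, leaving 2 seats).
Remainders in descending order: Epsilon 0.9793, Zeta 0.6210, Theta 0.3103, Delta 0.0894.
The surplus seats go to Epsilon, Zeta.

Zeta 3, Epsilon 6, Theta 1, Delta 7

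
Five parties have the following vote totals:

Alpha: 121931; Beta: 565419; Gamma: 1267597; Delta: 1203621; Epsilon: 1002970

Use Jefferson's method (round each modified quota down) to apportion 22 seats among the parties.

Alpha: 0, Beta: 3, Gamma: 7, Delta: 7, Epsilon: 5

Standard divisor 4161538/22 ≈ 189160.818; standard quotas: Alpha 0.645, Beta 2.989, Gamma 6.701, Delta 6.363, Epsilon 5.302.
Rounding down gives 0, 2, 6, 6, 5 = 19 seats, so the divisor must be adjusted.
With modified divisor 169600: modified quotas Alpha 0.719, Beta 3.334, Gamma 7.474, Delta 7.097, Epsilon 5.914.
Rounding down: Alpha 0, Beta 3, Gamma 7, Delta 7, Epsilon 5 (total 22).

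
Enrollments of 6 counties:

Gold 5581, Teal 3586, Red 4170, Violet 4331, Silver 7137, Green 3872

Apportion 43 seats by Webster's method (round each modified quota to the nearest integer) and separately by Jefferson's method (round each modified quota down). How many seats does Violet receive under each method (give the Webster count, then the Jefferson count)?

7 and 6

Webster: Gold 8, Teal 5, Red 6, Violet 7, Silver 11, Green 6.
Jefferson: Gold 9, Teal 5, Red 6, Violet 6, Silver 11, Green 6.
Violet gets 7 under Webster and 6 under Jefferson.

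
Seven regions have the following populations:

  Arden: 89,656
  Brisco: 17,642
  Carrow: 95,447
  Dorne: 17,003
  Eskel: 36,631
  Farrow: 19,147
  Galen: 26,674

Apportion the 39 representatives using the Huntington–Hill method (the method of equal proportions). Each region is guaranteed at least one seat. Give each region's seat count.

With divisor 7752: modified quotas Arden 11.566, Brisco 2.276, Carrow 12.313, Dorne 2.193, Eskel 4.725, Farrow 2.470, Galen 3.441.
Geometric-mean thresholds: Arden √(11·12)=11.489, Brisco √(2·3)=2.449, Carrow √(12·13)=12.490, Dorne √(2·3)=2.449, Eskel √(4·5)=4.472, Farrow √(2·3)=2.449, Galen √(3·4)=3.464.
Each quota rounded against its threshold gives Arden 12, Brisco 2, Carrow 12, Dorne 2, Eskel 5, Farrow 3, Galen 3 (total 39).

Arden=12, Brisco=2, Carrow=12, Dorne=2, Eskel=5, Farrow=3, Galen=3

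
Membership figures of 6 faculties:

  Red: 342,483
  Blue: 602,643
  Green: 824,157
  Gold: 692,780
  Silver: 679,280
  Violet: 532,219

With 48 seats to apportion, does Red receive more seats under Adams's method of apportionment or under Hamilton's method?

Adams

Adams: Red 5, Blue 8, Green 10, Gold 9, Silver 9, Violet 7.
Hamilton: Red 4, Blue 8, Green 11, Gold 9, Silver 9, Violet 7.
Red gets 5 under Adams and 4 under Hamilton.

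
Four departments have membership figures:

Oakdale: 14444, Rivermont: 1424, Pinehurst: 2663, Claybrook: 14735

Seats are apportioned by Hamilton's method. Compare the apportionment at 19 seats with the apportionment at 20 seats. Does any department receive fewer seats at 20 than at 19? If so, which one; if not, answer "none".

Pinehurst

At 19 seats: Oakdale 8, Rivermont 1, Pinehurst 2, Claybrook 8.
At 20 seats: Oakdale 9, Rivermont 1, Pinehurst 1, Claybrook 9.
Pinehurst drops from 2 to 1.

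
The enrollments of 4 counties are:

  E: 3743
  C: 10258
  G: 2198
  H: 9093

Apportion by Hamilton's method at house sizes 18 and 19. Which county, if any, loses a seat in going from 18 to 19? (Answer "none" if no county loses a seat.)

G

At 18 seats: E 3, C 7, G 2, H 6.
At 19 seats: E 3, C 8, G 1, H 7.
G drops from 2 to 1.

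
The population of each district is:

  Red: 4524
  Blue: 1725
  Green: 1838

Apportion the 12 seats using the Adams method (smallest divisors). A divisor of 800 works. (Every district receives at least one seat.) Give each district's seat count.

With modified divisor 800: modified quotas Red 5.655, Blue 2.156, Green 2.297.
Rounding up: Red 6, Blue 3, Green 3 (total 12).

Red 6, Blue 3, Green 3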